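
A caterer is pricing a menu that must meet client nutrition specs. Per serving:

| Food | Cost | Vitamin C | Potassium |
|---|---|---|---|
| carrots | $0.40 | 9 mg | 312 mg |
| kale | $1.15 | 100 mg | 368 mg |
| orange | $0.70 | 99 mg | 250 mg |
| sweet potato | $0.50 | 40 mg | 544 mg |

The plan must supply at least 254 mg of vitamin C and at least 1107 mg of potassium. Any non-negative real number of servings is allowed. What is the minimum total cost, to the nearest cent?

$2.02

At the optimum either one food covers both requirements or two foods hit both targets exactly; no other combination can be cheaper.
carrots only: max(254/9, 1107/312) = 28.22 servings → $11.29.
kale only: max(254/100, 1107/368) = 3.008 servings → $3.46.
orange only: max(254/99, 1107/250) = 4.428 servings → $3.10.
sweet potato only: max(254/40, 1107/544) = 6.35 servings → $3.17.
carrots + kale with both tight: 0.6178 servings and 2.484 servings → $3.10.
carrots + orange with both tight: 1.61 servings and 2.419 servings → $2.34.
carrots + sweet potato: the both-tight solution has a negative serving — not a feasible corner.
kale + orange with both targets exact would need a negative amount; discard.
kale + sweet potato with both tight: 2.366 servings and 0.4342 servings → $2.94.
orange + sweet potato with both tight: 2.141 servings and 1.051 servings → $2.02.
So the least-cost plan costs $2.02.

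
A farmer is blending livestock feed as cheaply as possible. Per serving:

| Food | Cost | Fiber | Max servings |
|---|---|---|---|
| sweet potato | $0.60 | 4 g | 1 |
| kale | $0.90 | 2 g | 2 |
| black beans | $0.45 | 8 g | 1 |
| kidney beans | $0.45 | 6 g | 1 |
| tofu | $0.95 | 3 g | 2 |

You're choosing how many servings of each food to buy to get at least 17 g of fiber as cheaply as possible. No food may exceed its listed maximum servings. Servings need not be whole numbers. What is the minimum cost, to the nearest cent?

$1.35

Cost per g of fiber: black beans $0.0563, kidney beans $0.0750, sweet potato $0.1500, tofu $0.3167, kale $0.4500.
Take 1 serving of black beans: +8.0 g fiber for $0.45 (total $0.45, still need 9.0 g).
Take 1 serving of kidney beans: +6.0 g fiber for $0.45 (total $0.90, still need 3.0 g).
Take 0.75 servings of sweet potato: +3.0 g fiber for $0.45 (total $1.35, still need 0.0 g).
Greedy by cheapest-per-g is optimal for a single linear constraint, so the minimum cost is $1.35.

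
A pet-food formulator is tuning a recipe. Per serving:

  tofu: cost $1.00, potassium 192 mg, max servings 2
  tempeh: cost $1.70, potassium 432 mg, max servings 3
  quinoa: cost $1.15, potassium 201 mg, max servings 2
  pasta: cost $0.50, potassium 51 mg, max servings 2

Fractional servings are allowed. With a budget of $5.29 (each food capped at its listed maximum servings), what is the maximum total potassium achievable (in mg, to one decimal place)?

Potassium per dollar: tempeh 254.1, tofu 192, quinoa 174.8, pasta 102.
Take 3 servings of tempeh: spends $5.10, +1296.0 mg potassium (running total 1296.0 mg).
Take 0.19 servings of tofu: spends $0.19, +36.5 mg potassium (running total 1332.5 mg).
Greedy by best ratio exhausts the cost allowance optimally: 1332.5 mg.

1332.5 mg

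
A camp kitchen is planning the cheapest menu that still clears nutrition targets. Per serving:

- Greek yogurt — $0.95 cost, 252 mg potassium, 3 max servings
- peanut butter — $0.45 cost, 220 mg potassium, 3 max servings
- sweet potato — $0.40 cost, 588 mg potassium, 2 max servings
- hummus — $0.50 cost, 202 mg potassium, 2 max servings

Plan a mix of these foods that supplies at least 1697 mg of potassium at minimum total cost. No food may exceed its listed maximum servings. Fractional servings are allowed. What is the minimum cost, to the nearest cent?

Cost per mg of potassium: sweet potato $0.0007, peanut butter $0.0020, hummus $0.0025, Greek yogurt $0.0038.
Take 2 servings of sweet potato: +1176.0 mg potassium for $0.80 (total $0.80, still need 521.0 mg).
Take 2.368 servings of peanut butter: +521.0 mg potassium for $1.07 (total $1.87, still need 0.0 mg).
Greedy by cheapest-per-mg is optimal for a single linear constraint, so the minimum cost is $1.87.

$1.87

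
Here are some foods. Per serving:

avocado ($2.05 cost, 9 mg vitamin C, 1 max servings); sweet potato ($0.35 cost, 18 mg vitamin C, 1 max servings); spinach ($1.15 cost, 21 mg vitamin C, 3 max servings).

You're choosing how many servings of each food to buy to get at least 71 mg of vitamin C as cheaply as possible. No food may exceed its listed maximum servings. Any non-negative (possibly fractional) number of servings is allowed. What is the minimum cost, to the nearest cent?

$3.25

Cost per mg of vitamin C: sweet potato $0.0194, spinach $0.0548, avocado $0.2278.
Take 1 serving of sweet potato: +18.0 mg vitamin C for $0.35 (total $0.35, still need 53.0 mg).
Take 2.524 servings of spinach: +53.0 mg vitamin C for $2.90 (total $3.25, still need 0.0 mg).
Filling from the cheapest source first is optimal under one linear minimum: $3.25.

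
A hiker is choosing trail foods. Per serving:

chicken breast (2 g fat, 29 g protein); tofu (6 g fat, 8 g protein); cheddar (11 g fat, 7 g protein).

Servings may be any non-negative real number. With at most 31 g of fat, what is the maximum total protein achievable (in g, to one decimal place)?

Protein per g fat: chicken breast 14.5, tofu 1.333, cheddar 0.6364.
With no serving limits, spend the whole fat allowance on chicken breast: 31 g / 2 g × 29 g = 449.5 g.

449.5 g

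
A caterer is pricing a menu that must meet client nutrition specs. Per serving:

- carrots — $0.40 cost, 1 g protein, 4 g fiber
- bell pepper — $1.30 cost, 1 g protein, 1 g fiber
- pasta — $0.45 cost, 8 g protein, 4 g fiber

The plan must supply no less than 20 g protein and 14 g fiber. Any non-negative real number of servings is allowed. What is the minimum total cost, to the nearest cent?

$1.52

carrots only: max(20/1, 14/4) = 20 servings → $8.00.
bell pepper only: max(20/1, 14/1) = 20 servings → $26.00.
pasta only: max(20/8, 14/4) = 3.5 servings → $1.57.
carrots + bell pepper with both targets exact would need a negative amount; discard.
carrots + pasta with both tight: 1.143 servings and 2.357 servings → $1.52.
bell pepper + pasta with both tight: 8 servings and 1.5 servings → $11.07.
The minimum over all feasible corners is $1.52.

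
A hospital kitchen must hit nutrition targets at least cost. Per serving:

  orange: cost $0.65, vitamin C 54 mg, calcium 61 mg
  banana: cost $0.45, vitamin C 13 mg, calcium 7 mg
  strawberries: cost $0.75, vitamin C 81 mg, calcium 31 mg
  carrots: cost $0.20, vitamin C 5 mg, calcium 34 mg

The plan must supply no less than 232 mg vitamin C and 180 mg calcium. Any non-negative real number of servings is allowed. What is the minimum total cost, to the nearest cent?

$2.49

Minimising a linear cost over {vitamin C ≥ 232, calcium ≥ 180, servings ≥ 0} — the optimum is at a vertex, using one or two foods.
orange only: max(232/54, 180/61) = 4.296 servings → $2.79.
banana only: max(232/13, 180/7) = 25.71 servings → $11.57.
strawberries only: max(232/81, 180/31) = 5.806 servings → $4.35.
carrots only: max(232/5, 180/34) = 46.4 servings → $9.28.
orange + banana with both tight: 1.725 servings and 10.68 servings → $5.93.
orange + strawberries with both tight: 2.261 servings and 1.357 servings → $2.49.
orange + carrots: the both-tight solution has a negative serving — not a feasible corner.
banana + strawberries with both targets exact would need a negative amount; discard.
banana + carrots with both tight: 17.17 servings and 1.759 servings → $8.08.
strawberries + carrots with both tight: 2.689 servings and 2.843 servings → $2.59.
The minimum over all feasible corners is $2.49.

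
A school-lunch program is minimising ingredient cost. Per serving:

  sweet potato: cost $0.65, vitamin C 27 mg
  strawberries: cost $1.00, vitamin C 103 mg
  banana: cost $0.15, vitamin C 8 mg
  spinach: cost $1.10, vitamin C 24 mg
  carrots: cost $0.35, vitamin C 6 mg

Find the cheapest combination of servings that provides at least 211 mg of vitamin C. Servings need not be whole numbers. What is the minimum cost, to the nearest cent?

$2.05

Cost per mg of vitamin C: strawberries $0.0097, banana $0.0187, sweet potato $0.0241, spinach $0.0458, carrots $0.0583.
With no serving limits, use only strawberries: 211 mg / 103 mg = 2.049 servings × $1.00 = $2.05.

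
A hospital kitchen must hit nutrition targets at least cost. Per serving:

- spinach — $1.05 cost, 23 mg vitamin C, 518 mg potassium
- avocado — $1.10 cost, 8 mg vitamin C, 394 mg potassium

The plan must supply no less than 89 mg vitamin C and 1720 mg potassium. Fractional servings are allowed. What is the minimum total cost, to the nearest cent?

With two linear requirements the optimum uses one or two foods; enumerate the corners.
spinach only: max(89/23, 1720/518) = 3.87 servings → $4.06.
avocado only: max(89/8, 1720/394) = 11.12 servings → $12.24.
spinach + avocado: the both-tight solution has a negative serving — not a feasible corner.
The minimum over all feasible corners is $4.06.

$4.06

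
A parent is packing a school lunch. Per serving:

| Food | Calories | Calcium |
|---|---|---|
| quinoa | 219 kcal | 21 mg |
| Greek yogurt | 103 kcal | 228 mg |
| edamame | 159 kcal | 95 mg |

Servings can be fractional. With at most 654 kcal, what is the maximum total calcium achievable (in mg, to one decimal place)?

Calcium per kcal: Greek yogurt 2.214, edamame 0.5975, quinoa 0.09589.
With no serving limits, spend the whole calories allowance on Greek yogurt: 654 kcal / 103 kcal × 228 mg = 1447.7 mg.

1447.7 mg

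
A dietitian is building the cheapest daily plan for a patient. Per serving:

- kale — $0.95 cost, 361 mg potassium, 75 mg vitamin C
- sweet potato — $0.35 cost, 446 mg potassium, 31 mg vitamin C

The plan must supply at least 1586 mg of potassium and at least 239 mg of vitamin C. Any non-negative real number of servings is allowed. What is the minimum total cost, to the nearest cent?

Check every corner: each single food scaled to meet both minima, and each pair solved so both constraints bind.
kale only: max(1586/361, 239/75) = 4.393 servings → $4.17.
sweet potato only: max(1586/446, 239/31) = 7.71 servings → $2.70.
kale + sweet potato with both tight: 2.58 servings and 1.468 servings → $2.96.
Cheapest feasible corner: $2.70.

$2.70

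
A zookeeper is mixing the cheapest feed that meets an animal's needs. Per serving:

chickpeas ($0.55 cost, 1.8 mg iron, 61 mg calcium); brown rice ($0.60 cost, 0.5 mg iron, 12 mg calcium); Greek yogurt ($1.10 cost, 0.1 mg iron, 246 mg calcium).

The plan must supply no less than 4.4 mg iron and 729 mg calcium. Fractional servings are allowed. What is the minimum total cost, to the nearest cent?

$3.90

chickpeas only: max(4.4/1.8, 729/61) = 11.95 servings → $6.57.
brown rice only: max(4.4/0.5, 729/12) = 60.75 servings → $36.45.
Greek yogurt only: max(4.4/0.1, 729/246) = 44 servings → $48.40.
chickpeas + brown rice: intersection lies outside the first quadrant.
chickpeas + Greek yogurt with both tight: 2.312 servings and 2.39 servings → $3.90.
brown rice + Greek yogurt with both tight: 8.288 servings and 2.559 servings → $7.79.
Cheapest feasible corner: $3.90.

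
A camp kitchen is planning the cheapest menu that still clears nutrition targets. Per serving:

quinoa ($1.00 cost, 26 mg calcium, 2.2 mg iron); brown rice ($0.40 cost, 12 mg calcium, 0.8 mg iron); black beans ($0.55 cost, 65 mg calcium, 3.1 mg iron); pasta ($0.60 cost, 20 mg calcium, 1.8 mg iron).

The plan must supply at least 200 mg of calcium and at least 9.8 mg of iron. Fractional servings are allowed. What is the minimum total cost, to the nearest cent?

$1.74

Compare the cost at each extreme point of the feasible region.
quinoa only: max(200/26, 9.8/2.2) = 7.692 servings → $7.69.
brown rice only: max(200/12, 9.8/0.8) = 16.67 servings → $6.67.
black beans only: max(200/65, 9.8/3.1) = 3.161 servings → $1.74.
pasta only: max(200/20, 9.8/1.8) = 10 servings → $6.00.
quinoa + brown rice: intersection lies outside the first quadrant.
quinoa + black beans with both tight: 0.2724 servings and 2.968 servings → $1.90.
quinoa + pasta: the both-tight solution has a negative serving — not a feasible corner.
brown rice + black beans with both tight: 1.149 servings and 2.865 servings → $2.04.
brown rice + pasta: the both-tight solution has a negative serving — not a feasible corner.
black beans + pasta with both tight: 2.982 servings and 0.3091 servings → $1.83.
Cheapest feasible corner: $1.74.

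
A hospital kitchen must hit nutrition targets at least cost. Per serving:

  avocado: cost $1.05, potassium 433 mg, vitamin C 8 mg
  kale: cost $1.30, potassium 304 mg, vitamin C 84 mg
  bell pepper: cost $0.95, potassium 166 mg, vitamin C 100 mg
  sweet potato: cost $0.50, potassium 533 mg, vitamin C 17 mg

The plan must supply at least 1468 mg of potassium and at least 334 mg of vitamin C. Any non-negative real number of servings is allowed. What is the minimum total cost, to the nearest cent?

An LP optimum is at a vertex; with two nutrient constraints at most two foods are used. Check each candidate.
avocado only: max(1468/433, 334/8) = 41.75 servings → $43.84.
kale only: max(1468/304, 334/84) = 4.829 servings → $6.28.
bell pepper only: max(1468/166, 334/100) = 8.843 servings → $8.40.
sweet potato only: max(1468/533, 334/17) = 19.65 servings → $9.82.
avocado + kale with both tight: 0.6416 servings and 3.915 servings → $5.76.
avocado + bell pepper with both tight: 2.177 servings and 3.166 servings → $5.29.
avocado + sweet potato with both targets exact would need a negative amount; discard.
kale + bell pepper: intersection lies outside the first quadrant.
kale + sweet potato with both tight: 3.865 servings and 0.5498 servings → $5.30.
bell pepper + sweet potato with both tight: 3.032 servings and 1.81 servings → $3.79.
So the least-cost plan costs $3.79.

$3.79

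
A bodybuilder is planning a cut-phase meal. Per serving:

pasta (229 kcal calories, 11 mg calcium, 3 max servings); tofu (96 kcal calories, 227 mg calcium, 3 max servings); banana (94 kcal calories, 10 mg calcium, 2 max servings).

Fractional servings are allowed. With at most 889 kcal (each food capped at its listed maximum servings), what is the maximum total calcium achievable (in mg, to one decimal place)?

720.8 mg

Calcium per kcal: tofu 2.365, banana 0.1064, pasta 0.04803.
Take 3 servings of tofu: uses 288 kcal, +681.0 mg calcium (running total 681.0 mg).
Take 2 servings of banana: uses 188 kcal, +20.0 mg calcium (running total 701.0 mg).
Take 1.803 servings of pasta: uses 413 kcal, +19.8 mg calcium (running total 720.8 mg).
Greedy by best ratio exhausts the calories allowance optimally: 720.8 mg.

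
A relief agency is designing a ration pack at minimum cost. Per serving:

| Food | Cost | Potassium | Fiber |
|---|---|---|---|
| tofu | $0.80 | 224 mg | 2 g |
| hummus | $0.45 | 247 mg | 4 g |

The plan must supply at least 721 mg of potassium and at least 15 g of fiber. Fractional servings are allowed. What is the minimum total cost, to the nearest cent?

$1.69

Two binding constraints pin down two serving amounts, so the optimal mix uses at most two foods. The candidates are each food alone (scaled to the tighter of potassium/fiber) and each pair with both constraints tight.
tofu only: max(721/224, 15/2) = 7.5 servings → $6.00.
hummus only: max(721/247, 15/4) = 3.75 servings → $1.69.
tofu + hummus with both targets exact would need a negative amount; discard.
The minimum over all feasible corners is $1.69.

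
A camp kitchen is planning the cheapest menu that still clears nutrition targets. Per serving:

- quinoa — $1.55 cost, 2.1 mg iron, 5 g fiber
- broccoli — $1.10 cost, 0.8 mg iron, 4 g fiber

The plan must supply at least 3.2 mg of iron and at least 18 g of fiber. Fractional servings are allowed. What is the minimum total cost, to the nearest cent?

Two binding constraints pin down two serving amounts, so the optimal mix uses at most two foods. The candidates are each food alone (scaled to the tighter of iron/fiber) and each pair with both constraints tight.
quinoa only: max(3.2/2.1, 18/5) = 3.6 servings → $5.58.
broccoli only: max(3.2/0.8, 18/4) = 4.5 servings → $4.95.
quinoa + broccoli: the both-tight solution has a negative serving — not a feasible corner.
The minimum over all feasible corners is $4.95.

$4.95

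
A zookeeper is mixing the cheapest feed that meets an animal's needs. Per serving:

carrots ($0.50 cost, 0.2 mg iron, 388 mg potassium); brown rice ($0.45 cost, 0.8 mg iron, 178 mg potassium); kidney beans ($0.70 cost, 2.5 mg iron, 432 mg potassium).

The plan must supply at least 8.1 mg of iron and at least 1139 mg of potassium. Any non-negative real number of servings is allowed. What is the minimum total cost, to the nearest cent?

$2.27

carrots only: max(8.1/0.2, 1139/388) = 40.5 servings → $20.25.
brown rice only: max(8.1/0.8, 1139/178) = 10.12 servings → $4.56.
kidney beans only: max(8.1/2.5, 1139/432) = 3.24 servings → $2.27.
carrots + brown rice: the both-tight solution has a negative serving — not a feasible corner.
carrots + kidney beans with both targets exact would need a negative amount; discard.
brown rice + kidney beans: intersection lies outside the first quadrant.
Cheapest feasible corner: $2.27.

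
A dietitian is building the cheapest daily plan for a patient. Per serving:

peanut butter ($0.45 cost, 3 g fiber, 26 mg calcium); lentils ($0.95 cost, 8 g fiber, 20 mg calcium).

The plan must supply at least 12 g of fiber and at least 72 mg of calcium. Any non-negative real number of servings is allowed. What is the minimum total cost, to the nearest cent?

$1.64

The cheapest plan sits at a corner of the feasible region — with two constraints it uses at most two foods.
peanut butter only: max(12/3, 72/26) = 4 servings → $1.80.
lentils only: max(12/8, 72/20) = 3.6 servings → $3.42.
peanut butter + lentils with both tight: 2.27 servings and 0.6486 servings → $1.64.
The minimum over all feasible corners is $1.64.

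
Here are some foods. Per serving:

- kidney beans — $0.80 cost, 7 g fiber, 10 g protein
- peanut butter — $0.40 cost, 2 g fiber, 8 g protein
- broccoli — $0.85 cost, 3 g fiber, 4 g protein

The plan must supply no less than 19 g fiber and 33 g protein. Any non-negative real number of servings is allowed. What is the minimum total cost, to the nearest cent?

$2.37

The cheapest plan sits at a corner of the feasible region — with two constraints it uses at most two foods.
kidney beans only: max(19/7, 33/10) = 3.3 servings → $2.64.
peanut butter only: max(19/2, 33/8) = 9.5 servings → $3.80.
broccoli only: max(19/3, 33/4) = 8.25 servings → $7.01.
kidney beans + peanut butter with both tight: 2.389 servings and 1.139 servings → $2.37.
kidney beans + broccoli: the both-tight solution has a negative serving — not a feasible corner.
peanut butter + broccoli with both tight: 1.438 servings and 5.375 servings → $5.14.
So the least-cost plan costs $2.37.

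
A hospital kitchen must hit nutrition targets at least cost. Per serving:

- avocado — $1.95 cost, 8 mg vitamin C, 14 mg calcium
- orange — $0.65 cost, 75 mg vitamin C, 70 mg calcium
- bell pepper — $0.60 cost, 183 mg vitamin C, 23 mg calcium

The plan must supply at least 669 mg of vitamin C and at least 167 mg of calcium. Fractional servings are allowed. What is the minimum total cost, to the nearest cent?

avocado only: max(669/8, 167/14) = 83.62 servings → $163.07.
orange only: max(669/75, 167/70) = 8.92 servings → $5.80.
bell pepper only: max(669/183, 167/23) = 7.261 servings → $4.36.
avocado + orange: the both-tight solution has a negative serving — not a feasible corner.
avocado + bell pepper with both tight: 6.381 servings and 3.377 servings → $14.47.
orange + bell pepper with both tight: 1.369 servings and 3.095 servings → $2.75.
Cheapest feasible corner: $2.75.

$2.75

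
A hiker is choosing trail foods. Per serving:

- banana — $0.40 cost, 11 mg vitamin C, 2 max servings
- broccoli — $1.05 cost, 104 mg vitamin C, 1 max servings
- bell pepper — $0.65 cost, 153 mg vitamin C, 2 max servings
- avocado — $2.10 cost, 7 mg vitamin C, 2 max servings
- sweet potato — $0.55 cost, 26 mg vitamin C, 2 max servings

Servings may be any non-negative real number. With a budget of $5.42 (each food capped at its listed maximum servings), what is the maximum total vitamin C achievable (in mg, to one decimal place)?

Vitamin C per dollar: bell pepper 235.4, broccoli 99.05, sweet potato 47.27, banana 27.5, avocado 3.333.
Take 2 servings of bell pepper: spends $1.30, +306.0 mg vitamin C (running total 306.0 mg).
Take 1 serving of broccoli: spends $1.05, +104.0 mg vitamin C (running total 410.0 mg).
Take 2 servings of sweet potato: spends $1.10, +52.0 mg vitamin C (running total 462.0 mg).
Take 2 servings of banana: spends $0.80, +22.0 mg vitamin C (running total 484.0 mg).
Take 0.5571 servings of avocado: spends $1.17, +3.9 mg vitamin C (running total 487.9 mg).
Greedy by best ratio exhausts the cost allowance optimally: 487.9 mg.

487.9 mg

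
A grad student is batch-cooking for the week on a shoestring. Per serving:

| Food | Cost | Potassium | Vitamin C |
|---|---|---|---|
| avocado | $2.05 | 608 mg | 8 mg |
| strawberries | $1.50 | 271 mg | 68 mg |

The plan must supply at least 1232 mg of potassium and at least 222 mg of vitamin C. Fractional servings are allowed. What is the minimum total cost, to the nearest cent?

$6.03

avocado only: max(1232/608, 222/8) = 27.75 servings → $56.89.
strawberries only: max(1232/271, 222/68) = 4.546 servings → $6.82.
avocado + strawberries with both tight: 0.6028 servings and 3.194 servings → $6.03.
Cheapest feasible corner: $6.03.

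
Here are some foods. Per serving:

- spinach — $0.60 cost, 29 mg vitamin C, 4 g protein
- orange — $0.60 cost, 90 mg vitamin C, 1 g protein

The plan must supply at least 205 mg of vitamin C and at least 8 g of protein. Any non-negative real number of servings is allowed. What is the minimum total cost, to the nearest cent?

Minimising a linear cost over {vitamin C ≥ 205, protein ≥ 8, servings ≥ 0} — the optimum is at a vertex, using one or two foods.
spinach only: max(205/29, 8/4) = 7.069 servings → $4.24.
orange only: max(205/90, 8/1) = 8 servings → $4.80.
spinach + orange with both tight: 1.556 servings and 1.776 servings → $2.00.
Cheapest feasible corner: $2.00.

$2.00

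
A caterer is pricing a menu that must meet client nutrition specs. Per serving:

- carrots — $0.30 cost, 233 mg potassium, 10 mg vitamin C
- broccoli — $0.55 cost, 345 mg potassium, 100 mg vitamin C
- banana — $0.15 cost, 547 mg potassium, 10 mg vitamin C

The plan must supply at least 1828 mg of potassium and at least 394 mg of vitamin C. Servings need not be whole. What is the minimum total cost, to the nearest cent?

$2.25

An LP optimum is at a vertex; with two nutrient constraints at most two foods are used. Check each candidate.
carrots only: max(1828/233, 394/10) = 39.4 servings → $11.82.
broccoli only: max(1828/345, 394/100) = 5.299 servings → $2.91.
banana only: max(1828/547, 394/10) = 39.4 servings → $5.91.
carrots + broccoli with both tight: 2.361 servings and 3.704 servings → $2.75.
carrots + banana: the both-tight solution has a negative serving — not a feasible corner.
broccoli + banana with both tight: 3.849 servings and 0.9145 servings → $2.25.
The minimum over all feasible corners is $2.25.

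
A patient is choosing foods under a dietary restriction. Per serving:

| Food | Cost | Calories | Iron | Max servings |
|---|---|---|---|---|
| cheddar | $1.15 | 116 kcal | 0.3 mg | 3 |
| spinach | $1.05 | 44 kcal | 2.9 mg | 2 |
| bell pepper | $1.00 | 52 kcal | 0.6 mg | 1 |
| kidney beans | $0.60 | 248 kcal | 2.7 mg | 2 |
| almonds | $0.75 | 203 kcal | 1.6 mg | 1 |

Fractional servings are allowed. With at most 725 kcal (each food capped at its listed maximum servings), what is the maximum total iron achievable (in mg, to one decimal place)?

Iron per kcal: spinach 0.06591, bell pepper 0.01154, kidney beans 0.01089, almonds 0.007882, cheddar 0.002586.
Take 2 servings of spinach: uses 88 kcal, +5.8 mg iron (running total 5.8 mg).
Take 1 serving of bell pepper: uses 52 kcal, +0.6 mg iron (running total 6.4 mg).
Take 2 servings of kidney beans: uses 496 kcal, +5.4 mg iron (running total 11.8 mg).
Take 0.4384 servings of almonds: uses 89 kcal, +0.7 mg iron (running total 12.5 mg).
Filling greedily by iron-per-kcal is optimal for one linear limit, giving 12.5 mg.

12.5 mg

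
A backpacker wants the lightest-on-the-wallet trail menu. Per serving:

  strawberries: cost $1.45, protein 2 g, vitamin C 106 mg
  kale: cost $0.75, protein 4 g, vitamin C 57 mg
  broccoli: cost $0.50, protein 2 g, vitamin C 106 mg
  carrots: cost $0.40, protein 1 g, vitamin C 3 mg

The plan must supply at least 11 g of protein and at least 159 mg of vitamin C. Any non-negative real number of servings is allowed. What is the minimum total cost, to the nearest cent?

$2.07

At the optimum either one food covers both requirements or two foods hit both targets exactly; no other combination can be cheaper.
strawberries only: max(11/2, 159/106) = 5.5 servings → $7.97.
kale only: max(11/4, 159/57) = 2.789 servings → $2.09.
broccoli only: max(11/2, 159/106) = 5.5 servings → $2.75.
carrots only: max(11/1, 159/3) = 53 servings → $21.20.
strawberries + kale with both tight: 0.02903 servings and 2.735 servings → $2.09.
strawberries + broccoli (both tight): parallel constraints — no distinct corner.
strawberries + carrots with both tight: 1.26 servings and 8.48 servings → $5.22.
kale + broccoli with both tight: 2.735 servings and 0.02903 servings → $2.07.
kale + carrots: intersection lies outside the first quadrant.
broccoli + carrots with both tight: 1.26 servings and 8.48 servings → $4.02.
So the least-cost plan costs $2.07.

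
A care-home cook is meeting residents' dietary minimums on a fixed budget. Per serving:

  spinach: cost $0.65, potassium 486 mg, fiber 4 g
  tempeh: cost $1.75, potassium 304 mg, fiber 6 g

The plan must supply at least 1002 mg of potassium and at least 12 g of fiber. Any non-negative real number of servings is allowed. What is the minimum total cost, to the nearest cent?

spinach only: max(1002/486, 12/4) = 3 servings → $1.95.
tempeh only: max(1002/304, 12/6) = 3.296 servings → $5.77.
spinach + tempeh with both tight: 1.391 servings and 1.073 servings → $2.78.
The minimum over all feasible corners is $1.95.

$1.95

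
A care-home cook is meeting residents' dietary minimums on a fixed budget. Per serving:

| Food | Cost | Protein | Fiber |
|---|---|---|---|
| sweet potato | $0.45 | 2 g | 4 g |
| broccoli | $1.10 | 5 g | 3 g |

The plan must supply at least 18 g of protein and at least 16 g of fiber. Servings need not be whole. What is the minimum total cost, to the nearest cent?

$3.98

Compare the cost at each extreme point of the feasible region.
sweet potato only: max(18/2, 16/4) = 9 servings → $4.05.
broccoli only: max(18/5, 16/3) = 5.333 servings → $5.87.
sweet potato + broccoli with both tight: 1.857 servings and 2.857 servings → $3.98.
The minimum over all feasible corners is $3.98.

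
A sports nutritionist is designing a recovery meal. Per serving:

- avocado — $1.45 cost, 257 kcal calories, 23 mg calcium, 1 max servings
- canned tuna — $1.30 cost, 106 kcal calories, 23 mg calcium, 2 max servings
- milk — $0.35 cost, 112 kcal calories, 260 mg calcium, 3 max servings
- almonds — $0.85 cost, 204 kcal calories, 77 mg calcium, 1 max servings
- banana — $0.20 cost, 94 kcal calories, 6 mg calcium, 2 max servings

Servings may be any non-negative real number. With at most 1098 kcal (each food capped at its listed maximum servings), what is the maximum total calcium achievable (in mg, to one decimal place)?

931.7 mg

Calcium per kcal: milk 2.321, almonds 0.3775, canned tuna 0.217, avocado 0.08949, banana 0.06383.
Take 3 servings of milk: uses 336 kcal, +780.0 mg calcium (running total 780.0 mg).
Take 1 serving of almonds: uses 204 kcal, +77.0 mg calcium (running total 857.0 mg).
Take 2 servings of canned tuna: uses 212 kcal, +46.0 mg calcium (running total 903.0 mg).
Take 1 serving of avocado: uses 257 kcal, +23.0 mg calcium (running total 926.0 mg).
Take 0.9468 servings of banana: uses 89 kcal, +5.7 mg calcium (running total 931.7 mg).
Greedy by best ratio exhausts the calories allowance optimally: 931.7 mg.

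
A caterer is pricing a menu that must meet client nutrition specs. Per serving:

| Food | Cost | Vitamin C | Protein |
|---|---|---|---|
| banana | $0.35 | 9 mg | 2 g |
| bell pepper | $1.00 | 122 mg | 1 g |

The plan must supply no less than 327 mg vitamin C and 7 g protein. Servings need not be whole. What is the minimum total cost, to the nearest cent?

A basic optimal solution has at most two foods positive. Try each food alone and each pair with both targets met exactly.
banana only: max(327/9, 7/2) = 36.33 servings → $12.72.
bell pepper only: max(327/122, 7/1) = 7 servings → $7.00.
banana + bell pepper with both tight: 2.243 servings and 2.515 servings → $3.30.
The minimum over all feasible corners is $3.30.

$3.30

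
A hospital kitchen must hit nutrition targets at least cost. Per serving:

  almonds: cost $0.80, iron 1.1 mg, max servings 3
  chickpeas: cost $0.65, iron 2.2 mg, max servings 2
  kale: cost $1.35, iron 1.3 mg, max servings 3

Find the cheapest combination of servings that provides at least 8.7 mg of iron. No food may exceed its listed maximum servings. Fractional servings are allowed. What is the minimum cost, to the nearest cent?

Cost per mg of iron: chickpeas $0.2955, almonds $0.7273, kale $1.0385.
Take 2 servings of chickpeas: +4.4 mg iron for $1.30 (total $1.30, still need 4.3 mg).
Take 3 servings of almonds: +3.3 mg iron for $2.40 (total $3.70, still need 1.0 mg).
Take 0.7692 servings of kale: +1.0 mg iron for $1.04 (total $4.74, still need 0.0 mg).
Filling from the cheapest source first is optimal under one linear minimum: $4.74.

$4.74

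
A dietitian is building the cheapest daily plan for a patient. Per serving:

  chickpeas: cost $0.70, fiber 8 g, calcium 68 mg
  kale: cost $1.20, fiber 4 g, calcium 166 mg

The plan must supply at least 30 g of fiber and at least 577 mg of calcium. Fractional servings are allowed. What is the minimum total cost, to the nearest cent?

$4.70

chickpeas only: max(30/8, 577/68) = 8.485 servings → $5.94.
kale only: max(30/4, 577/166) = 7.5 servings → $9.00.
chickpeas + kale with both tight: 2.53 servings and 2.439 servings → $4.70.
Cheapest feasible corner: $4.70.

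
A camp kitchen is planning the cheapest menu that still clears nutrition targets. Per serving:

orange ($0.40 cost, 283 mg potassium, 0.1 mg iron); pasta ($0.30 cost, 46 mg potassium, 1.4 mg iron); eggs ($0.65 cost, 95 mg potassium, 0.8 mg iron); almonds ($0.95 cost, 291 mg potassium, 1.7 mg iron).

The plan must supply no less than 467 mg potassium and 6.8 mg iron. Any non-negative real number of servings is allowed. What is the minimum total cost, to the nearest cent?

$1.79

At the optimum either one food covers both requirements or two foods hit both targets exactly; no other combination can be cheaper.
orange only: max(467/283, 6.8/0.1) = 68 servings → $27.20.
pasta only: max(467/46, 6.8/1.4) = 10.15 servings → $3.05.
eggs only: max(467/95, 6.8/0.8) = 8.5 servings → $5.53.
almonds only: max(467/291, 6.8/1.7) = 4 servings → $3.80.
orange + pasta with both tight: 0.8708 servings and 4.795 servings → $1.79.
orange + eggs: the both-tight solution has a negative serving — not a feasible corner.
orange + almonds: intersection lies outside the first quadrant.
pasta + eggs with both tight: 2.832 servings and 3.545 servings → $3.15.
pasta + almonds with both tight: 3.599 servings and 1.036 servings → $2.06.
eggs + almonds with both targets exact would need a negative amount; discard.
So the least-cost plan costs $1.79.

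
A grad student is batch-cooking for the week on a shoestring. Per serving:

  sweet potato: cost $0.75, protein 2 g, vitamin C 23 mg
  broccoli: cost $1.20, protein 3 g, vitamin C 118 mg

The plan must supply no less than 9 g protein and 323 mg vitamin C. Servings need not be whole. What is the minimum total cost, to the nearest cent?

$3.57

Minimising a linear cost over {protein ≥ 9, vitamin C ≥ 323, servings ≥ 0} — the optimum is at a vertex, using one or two foods.
sweet potato only: max(9/2, 323/23) = 14.04 servings → $10.53.
broccoli only: max(9/3, 323/118) = 3 servings → $3.60.
sweet potato + broccoli with both tight: 0.5569 servings and 2.629 servings → $3.57.
So the least-cost plan costs $3.57.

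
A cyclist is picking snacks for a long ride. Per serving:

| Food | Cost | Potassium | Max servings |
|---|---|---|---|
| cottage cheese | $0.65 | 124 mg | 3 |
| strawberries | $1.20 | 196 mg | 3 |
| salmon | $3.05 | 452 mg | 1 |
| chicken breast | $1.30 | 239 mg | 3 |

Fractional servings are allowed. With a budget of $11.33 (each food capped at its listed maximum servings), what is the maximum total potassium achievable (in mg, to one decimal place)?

1955.6 mg

Potassium per dollar: cottage cheese 190.8, chicken breast 183.8, strawberries 163.3, salmon 148.2.
Take 3 servings of cottage cheese: spends $1.95, +372.0 mg potassium (running total 372.0 mg).
Take 3 servings of chicken breast: spends $3.90, +717.0 mg potassium (running total 1089.0 mg).
Take 3 servings of strawberries: spends $3.60, +588.0 mg potassium (running total 1677.0 mg).
Take 0.6164 servings of salmon: spends $1.88, +278.6 mg potassium (running total 1955.6 mg).
Greedy by best ratio exhausts the cost allowance optimally: 1955.6 mg.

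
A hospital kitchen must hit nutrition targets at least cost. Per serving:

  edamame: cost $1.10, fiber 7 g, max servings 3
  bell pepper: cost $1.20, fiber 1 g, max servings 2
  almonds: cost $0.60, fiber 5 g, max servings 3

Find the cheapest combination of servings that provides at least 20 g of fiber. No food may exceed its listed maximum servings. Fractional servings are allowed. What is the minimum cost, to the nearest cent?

$2.59

Cost per g of fiber: almonds $0.1200, edamame $0.1571, bell pepper $1.2000.
Take 3 servings of almonds: +15.0 g fiber for $1.80 (total $1.80, still need 5.0 g).
Take 0.7143 servings of edamame: +5.0 g fiber for $0.79 (total $2.59, still need 0.0 g).
Filling from the cheapest source first is optimal under one linear minimum: $2.59.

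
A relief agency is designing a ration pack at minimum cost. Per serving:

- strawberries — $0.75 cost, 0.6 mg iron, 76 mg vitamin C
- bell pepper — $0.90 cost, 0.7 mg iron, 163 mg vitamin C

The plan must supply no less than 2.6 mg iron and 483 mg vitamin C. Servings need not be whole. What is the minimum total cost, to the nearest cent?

At the optimum either one food covers both requirements or two foods hit both targets exactly; no other combination can be cheaper.
strawberries only: max(2.6/0.6, 483/76) = 6.355 servings → $4.77.
bell pepper only: max(2.6/0.7, 483/163) = 3.714 servings → $3.34.
strawberries + bell pepper with both tight: 1.922 servings and 2.067 servings → $3.30.
The minimum over all feasible corners is $3.30.

$3.30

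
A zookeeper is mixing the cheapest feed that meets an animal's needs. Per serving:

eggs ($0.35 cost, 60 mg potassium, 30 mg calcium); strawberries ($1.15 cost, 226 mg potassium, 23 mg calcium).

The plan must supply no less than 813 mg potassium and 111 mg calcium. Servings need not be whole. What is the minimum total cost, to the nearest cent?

At the optimum either one food covers both requirements or two foods hit both targets exactly; no other combination can be cheaper.
eggs only: max(813/60, 111/30) = 13.55 servings → $4.74.
strawberries only: max(813/226, 111/23) = 4.826 servings → $5.55.
eggs + strawberries with both tight: 1.183 servings and 3.283 servings → $4.19.
Cheapest feasible corner: $4.19.

$4.19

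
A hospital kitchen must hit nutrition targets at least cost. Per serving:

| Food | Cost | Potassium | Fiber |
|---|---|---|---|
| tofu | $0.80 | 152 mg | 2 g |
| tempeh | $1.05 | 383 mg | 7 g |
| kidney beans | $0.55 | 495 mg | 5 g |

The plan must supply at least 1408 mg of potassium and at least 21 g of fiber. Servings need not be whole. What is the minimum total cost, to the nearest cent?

$2.31

With two linear requirements the optimum uses one or two foods; enumerate the corners.
tofu only: max(1408/152, 21/2) = 10.5 servings → $8.40.
tempeh only: max(1408/383, 21/7) = 3.676 servings → $3.86.
kidney beans only: max(1408/495, 21/5) = 4.2 servings → $2.31.
tofu + tempeh with both tight: 6.084 servings and 1.262 servings → $6.19.
tofu + kidney beans: the both-tight solution has a negative serving — not a feasible corner.
tempeh + kidney beans with both tight: 2.165 servings and 1.17 servings → $2.92.
Cheapest feasible corner: $2.31.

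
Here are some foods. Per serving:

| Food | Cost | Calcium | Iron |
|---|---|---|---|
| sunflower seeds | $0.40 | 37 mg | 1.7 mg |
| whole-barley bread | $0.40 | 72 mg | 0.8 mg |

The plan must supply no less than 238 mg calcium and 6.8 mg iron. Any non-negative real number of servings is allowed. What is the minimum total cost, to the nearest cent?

Two binding constraints pin down two serving amounts, so the optimal mix uses at most two foods. The candidates are each food alone (scaled to the tighter of calcium/iron) and each pair with both constraints tight.
sunflower seeds only: max(238/37, 6.8/1.7) = 6.432 servings → $2.57.
whole-barley bread only: max(238/72, 6.8/0.8) = 8.5 servings → $3.40.
sunflower seeds + whole-barley bread with both tight: 3.224 servings and 1.649 servings → $1.95.
So the least-cost plan costs $1.95.

$1.95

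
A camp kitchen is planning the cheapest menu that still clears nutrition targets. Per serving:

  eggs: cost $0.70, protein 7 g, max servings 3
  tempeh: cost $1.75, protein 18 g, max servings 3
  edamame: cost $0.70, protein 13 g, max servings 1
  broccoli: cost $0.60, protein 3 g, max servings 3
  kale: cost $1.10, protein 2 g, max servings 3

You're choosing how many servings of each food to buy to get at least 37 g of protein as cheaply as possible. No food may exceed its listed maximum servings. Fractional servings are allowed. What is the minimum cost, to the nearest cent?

Cost per g of protein: edamame $0.0538, tempeh $0.0972, eggs $0.1000, broccoli $0.2000, kale $0.5500.
Take 1 serving of edamame: +13.0 g protein for $0.70 (total $0.70, still need 24.0 g).
Take 1.333 servings of tempeh: +24.0 g protein for $2.33 (total $3.03, still need 0.0 g).
Greedy by cheapest-per-g is optimal for a single linear constraint, so the minimum cost is $3.03.

$3.03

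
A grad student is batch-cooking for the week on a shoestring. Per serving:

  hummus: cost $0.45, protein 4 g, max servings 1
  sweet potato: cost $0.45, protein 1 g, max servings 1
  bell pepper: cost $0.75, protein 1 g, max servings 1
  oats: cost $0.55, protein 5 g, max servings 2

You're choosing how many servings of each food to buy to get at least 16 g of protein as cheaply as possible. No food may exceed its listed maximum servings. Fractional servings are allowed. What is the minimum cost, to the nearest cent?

$2.75

Cost per g of protein: oats $0.1100, hummus $0.1125, sweet potato $0.4500, bell pepper $0.7500.
Take 2 servings of oats: +10.0 g protein for $1.10 (total $1.10, still need 6.0 g).
Take 1 serving of hummus: +4.0 g protein for $0.45 (total $1.55, still need 2.0 g).
Take 1 serving of sweet potato: +1.0 g protein for $0.45 (total $2.00, still need 1.0 g).
Take 1 serving of bell pepper: +1.0 g protein for $0.75 (total $2.75, still need 0.0 g).
Filling from the cheapest source first is optimal under one linear minimum: $2.75.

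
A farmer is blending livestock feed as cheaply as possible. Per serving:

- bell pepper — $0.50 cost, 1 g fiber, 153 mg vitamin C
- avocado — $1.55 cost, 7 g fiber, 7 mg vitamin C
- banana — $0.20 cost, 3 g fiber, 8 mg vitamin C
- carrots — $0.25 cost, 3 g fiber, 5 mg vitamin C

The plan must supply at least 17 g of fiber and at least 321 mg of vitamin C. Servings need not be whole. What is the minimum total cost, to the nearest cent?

$1.93

For a min-cost LP with two ≥-constraints, a basic feasible solution has at most two positive variables.
bell pepper only: max(17/1, 321/153) = 17 servings → $8.50.
avocado only: max(17/7, 321/7) = 45.86 servings → $71.08.
banana only: max(17/3, 321/8) = 40.12 servings → $8.03.
carrots only: max(17/3, 321/5) = 64.2 servings → $16.05.
bell pepper + avocado with both tight: 2 servings and 2.143 servings → $4.32.
bell pepper + banana with both tight: 1.834 servings and 5.055 servings → $1.93.
bell pepper + carrots with both tight: 1.934 servings and 5.022 servings → $2.22.
avocado + banana with both targets exact would need a negative amount; discard.
avocado + carrots with both targets exact would need a negative amount; discard.
banana + carrots: intersection lies outside the first quadrant.
So the least-cost plan costs $1.93.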